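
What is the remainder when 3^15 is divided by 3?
Using repeated squaring. 3 ≡ 0 (mod 3). 15 = 8 + 4 + 2 + 1 (binary 1111). Repeated squaring mod 3: 0^1 ≡ 0; 0^2 ≡ 0² = 0 ≡ 0; 0^4 ≡ 0² = 0 ≡ 0; 0^8 ≡ 0² = 0 ≡ 0. Multiply: 3^15 ≡ 0^8 × 0^4 × 0^2 × 0^1 ≡ 0 × 0 × 0 × 0 (mod 3): 0 × 0 = 0 ≡ 0; 0 × 0 = 0 ≡ 0; 0 × 0 = 0 ≡ 0. So 3^15 ≡ 0 (mod 3).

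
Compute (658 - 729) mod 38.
5

(658 - 729) = -71
-71 mod 38 = 5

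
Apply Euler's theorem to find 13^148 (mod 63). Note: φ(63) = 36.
By Euler: 13^{36} ≡ 1 (mod 63) since gcd(13, 63) = 1. 148 = 4×36 + 4. So 13^{148} ≡ 13^{4} ≡ 22 (mod 63)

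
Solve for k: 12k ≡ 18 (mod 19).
11

Since gcd(12, 19) = 1 divides 18, a solution exists.
Multiply both sides by the inverse of 12 mod 19:
  12^(-1) mod 19 = 8
  x ≡ 8 × 18 ≡ 144 ≡ 11 (mod 19)
Verification: 12 × 11 = 132 = 6 × 19 + 18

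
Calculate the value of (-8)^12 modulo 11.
Using Fermat: (-8)^{10} ≡ 1 (mod 11). 12 ≡ 2 (mod 10). So (-8)^{12} ≡ (-8)^{2} ≡ 9 (mod 11)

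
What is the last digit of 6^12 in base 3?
Using repeated squaring. 6 ≡ 0 (mod 3). 12 = 8 + 4 (binary 1100). Repeated squaring mod 3: 0^1 ≡ 0; 0^2 ≡ 0² = 0 ≡ 0; 0^4 ≡ 0² = 0 ≡ 0; 0^8 ≡ 0² = 0 ≡ 0. Multiply: 6^12 ≡ 0^8 × 0^4 ≡ 0 × 0 (mod 3): 0 × 0 = 0 ≡ 0. So 6^12 ≡ 0 (mod 3).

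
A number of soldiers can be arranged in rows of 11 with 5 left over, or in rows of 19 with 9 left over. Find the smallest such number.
M = 11 × 19 = 209. M₁ = 19, y₁ ≡ 7 (mod 11). M₂ = 11, y₂ ≡ 7 (mod 19). y = 5×19×7 + 9×11×7 ≡ 104 (mod 209). The smallest positive such number is 104.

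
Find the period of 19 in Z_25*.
Powers of 19 mod 25: 19^1≡19, 19^2≡11, 19^3≡9, 19^4≡21, 19^5≡24, 19^6≡6, 19^7≡14, 19^8≡16, 19^9≡4, 19^10≡1. Order = 10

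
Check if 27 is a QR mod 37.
By Euler's criterion: 27^{18} ≡ 1 (mod 37). Since this equals 1, 27 is a QR.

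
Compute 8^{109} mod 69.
26

Using successive squaring:
Binary expansion of 109: 1101101
Powers of 8 mod 69 (each is the square of the previous):
  8^1 ≡ 8 (mod 69)
  8^2 ≡ 8² = 64 ≡ 64 (mod 69)
  8^4 ≡ 64² = 4096 ≡ 25 (mod 69)
  8^8 ≡ 25² = 625 ≡ 4 (mod 69)
  8^16 ≡ 4² = 16 ≡ 16 (mod 69)
  8^32 ≡ 16² = 256 ≡ 49 (mod 69)
  8^64 ≡ 49² = 2401 ≡ 55 (mod 69)
109 = 64 + 32 + 8 + 4 + 1, so 8^109 = 8^64 × 8^32 × 8^8 × 8^4 × 8^1 ≡ 55 × 49 × 4 × 25 × 8 (mod 69)
Multiplying step by step:
  55 × 49 = 2695 ≡ 4 (mod 69)
  4 × 4 = 16 ≡ 16 (mod 69)
  16 × 25 = 400 ≡ 55 (mod 69)
  55 × 8 = 440 ≡ 26 (mod 69)
Result: 8^109 ≡ 26 (mod 69)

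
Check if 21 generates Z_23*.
p - 1 = 22 has prime divisors 2, 11. Check 21^(22/q) mod 23 for each: 21^(22/2) = 21^11 ≡ 22, 21^(22/11) = 21^2 ≡ 4 (mod 23). None of these is 1, so 21 has order 22 = φ(23), so it is a primitive root mod 23.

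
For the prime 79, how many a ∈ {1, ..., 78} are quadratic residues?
For prime 79, there are (p-1)/2 = (79-1)/2 = 39 quadratic residues (excluding 0).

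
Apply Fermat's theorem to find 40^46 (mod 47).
By Fermat's Little Theorem, 40^{46} ≡ 1 (mod 47) since 47 is prime and gcd(40, 47) = 1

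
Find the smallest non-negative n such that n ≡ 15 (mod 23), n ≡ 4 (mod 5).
84

Using the Chinese Remainder Theorem:
M = product of moduli = 115
For equation 1: M_1 = 5, 5 ≡ 5 (mod 23), inverse of 5 mod 23 is 14 (check: 5 × 14 = 70 ≡ 1 (mod 23))
For equation 2: M_2 = 23, 23 ≡ 3 (mod 5), inverse of 23 mod 5 is 2 (check: 3 × 2 = 6 ≡ 1 (mod 5))
Combine: n ≡ Σ r_i×M_i×(M_i⁻¹ mod m_i) = 15×5×14 + 4×23×2 = 1050 + 184 = 1234
1234 mod 115 = 84
n ≡ 84 (mod 115)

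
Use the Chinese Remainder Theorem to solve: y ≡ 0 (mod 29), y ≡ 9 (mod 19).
522

Using the Chinese Remainder Theorem:
M = product of moduli = 551
For equation 1: M_1 = 19, 19 ≡ 19 (mod 29), inverse of 19 mod 29 is 26 (check: 19 × 26 = 494 ≡ 1 (mod 29))
For equation 2: M_2 = 29, 29 ≡ 10 (mod 19), inverse of 29 mod 19 is 2 (check: 10 × 2 = 20 ≡ 1 (mod 19))
Combine: y ≡ Σ r_i×M_i×(M_i⁻¹ mod m_i) = 0×19×26 + 9×29×2 = 0 + 522 = 522
522 mod 551 = 522
y ≡ 522 (mod 551)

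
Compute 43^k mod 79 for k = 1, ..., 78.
g^1, g^2, ..., g^{78} mod 79: {43, 32, 33, 76, 29, 62, 59, 9, 71, 51, 60, 52, 24, 5, 57, 2, 7, 64, 66, 73, 58, 45, 39, 18, 63, 23, 41, 25, 48, 10, 35, 4, 14, 49, 53, 67, 37, 11, 78, 36, 47, 46, 3, 50, 17, 20, 70, 8, 28, 19, 27, 55, 74, 22, 77, 72, 15, 13, 6, 21, 34, 40, 61, 16, 56, 38, 54, 31, 69, 44, 75, 65, 30, 26, 12, 42, 68, 1}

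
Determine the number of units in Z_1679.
1584

Prime factorization: 1679 = 23 × 73
Using the formula φ(n) = n × Π(1 - 1/p) for each prime factor p:
φ(1679) = 1679 × (1 - 1/23) × (1 - 1/73)
φ(1679) = 1584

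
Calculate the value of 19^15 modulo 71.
Using repeated squaring. 15 = 8 + 4 + 2 + 1 (binary 1111). Repeated squaring mod 71: 19^1 ≡ 19; 19^2 ≡ 19² = 361 ≡ 6; 19^4 ≡ 6² = 36 ≡ 36; 19^8 ≡ 36² = 1296 ≡ 18. Multiply: 19^15 = 19^8 × 19^4 × 19^2 × 19^1 ≡ 18 × 36 × 6 × 19 (mod 71): 18 × 36 = 648 ≡ 9; 9 × 6 = 54 ≡ 54; 54 × 19 = 1026 ≡ 32. So 19^15 ≡ 32 (mod 71).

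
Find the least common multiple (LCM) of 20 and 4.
20

First find GCD(20, 4) using the Euclidean algorithm:
20 = 5 × 4 + 0
GCD(20, 4) = 4

LCM formula: LCM(a, b) = (a × b) / GCD(a, b)
LCM(20, 4) = (20 × 4) / 4
LCM(20, 4) = 80 / 4
LCM(20, 4) = 20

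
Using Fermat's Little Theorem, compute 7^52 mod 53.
By Fermat's Little Theorem, 7^{52} ≡ 1 (mod 53) since 53 is prime and gcd(7, 53) = 1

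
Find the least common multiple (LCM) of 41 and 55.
2255

First find GCD(41, 55) using the Euclidean algorithm:
41 = 0 × 55 + 41
55 = 1 × 41 + 14
41 = 2 × 14 + 13
14 = 1 × 13 + 1
13 = 13 × 1 + 0
GCD(41, 55) = 1

LCM formula: LCM(a, b) = (a × b) / GCD(a, b)
LCM(41, 55) = (41 × 55) / 1
LCM(41, 55) = 2255 / 1
LCM(41, 55) = 2255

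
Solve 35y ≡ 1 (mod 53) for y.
35^(-1) ≡ 50 (mod 53). Verification: 35 × 50 = 1750 ≡ 1 (mod 53)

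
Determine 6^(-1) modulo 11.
6^(-1) ≡ 2 (mod 11). Verification: 6 × 2 = 12 ≡ 1 (mod 11)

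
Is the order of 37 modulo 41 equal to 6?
No, the actual order is 5, not 6.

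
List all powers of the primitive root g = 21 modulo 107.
g^1, g^2, ..., g^{106} mod 107: {21, 13, 59, 62, 18, 57, 20, 99, 46, 3, 63, 39, 70, 79, 54, 64, 60, 83, 31, 9, 82, 10, 103, 23, 55, 85, 73, 35, 93, 27, 32, 30, 95, 69, 58, 41, 5, 105, 65, 81, 96, 90, 71, 100, 67, 16, 15, 101, 88, 29, 74, 56, 106, 86, 94, 48, 45, 89, 50, 87, 8, 61, 104, 44, 68, 37, 28, 53, 43, 47, 24, 76, 98, 25, 97, 4, 84, 52, 22, 34, 72, 14, 80, 75, 77, 12, 38, 49, 66, 102, 2, 42, 26, 11, 17, 36, 7, 40, 91, 92, 6, 19, 78, 33, 51, 1}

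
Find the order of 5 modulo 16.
Powers of 5 mod 16: 5^1≡5, 5^2≡9, 5^3≡13, 5^4≡1. Order = 4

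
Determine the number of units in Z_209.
180

Prime factorization: 209 = 11 × 19
Using the formula φ(n) = n × Π(1 - 1/p) for each prime factor p:
φ(209) = 209 × (1 - 1/11) × (1 - 1/19)
φ(209) = 180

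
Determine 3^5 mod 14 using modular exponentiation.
5 = 4 + 1 (binary 101). Repeated squaring mod 14: 3^1 ≡ 3; 3^2 ≡ 3² = 9 ≡ 9; 3^4 ≡ 9² = 81 ≡ 11. Multiply: 3^5 = 3^4 × 3^1 ≡ 11 × 3 (mod 14): 11 × 3 = 33 ≡ 5. So 3^5 ≡ 5 (mod 14).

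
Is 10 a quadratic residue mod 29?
By Euler's criterion: 10^{14} ≡ 28 (mod 29). Since this equals -1 (≡ 28), 10 is not a QR.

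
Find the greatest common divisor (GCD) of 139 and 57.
1

Using the Euclidean algorithm:
139 = 2 × 57 + 25
57 = 2 × 25 + 7
25 = 3 × 7 + 4
7 = 1 × 4 + 3
4 = 1 × 3 + 1
3 = 3 × 1 + 0

GCD(139, 57) = 1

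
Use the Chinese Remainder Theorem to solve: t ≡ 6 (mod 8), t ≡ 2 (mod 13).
M = 8 × 13 = 104. M₁ = 13, y₁ ≡ 5 (mod 8). M₂ = 8, y₂ ≡ 5 (mod 13). t = 6×13×5 + 2×8×5 ≡ 54 (mod 104)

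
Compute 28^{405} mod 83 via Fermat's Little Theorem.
77

By Fermat's Little Theorem, a^(p-1) ≡ 1 (mod p) for prime p and gcd(a, p) = 1
Here p = 83, so 28^82 ≡ 1 (mod 83)
We can reduce the exponent: 405 mod 82 = 77
So 28^405 ≡ 28^77 (mod 83)
Computing: 28^77 mod 83 = 77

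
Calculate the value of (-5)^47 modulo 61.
Using repeated squaring. (-5) ≡ 56 (mod 61). 47 = 32 + 8 + 4 + 2 + 1 (binary 101111). Repeated squaring mod 61: 56^1 ≡ 56; 56^2 ≡ 56² = 3136 ≡ 25; 56^4 ≡ 25² = 625 ≡ 15; 56^8 ≡ 15² = 225 ≡ 42; 56^16 ≡ 42² = 1764 ≡ 56; 56^32 ≡ 56² = 3136 ≡ 25. Multiply: (-5)^47 ≡ 56^32 × 56^8 × 56^4 × 56^2 × 56^1 ≡ 25 × 42 × 15 × 25 × 56 (mod 61): 25 × 42 = 1050 ≡ 13; 13 × 15 = 195 ≡ 12; 12 × 25 = 300 ≡ 56; 56 × 56 = 3136 ≡ 25. So (-5)^47 ≡ 25 (mod 61).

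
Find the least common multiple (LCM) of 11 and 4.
44

First find GCD(11, 4) using the Euclidean algorithm:
11 = 2 × 4 + 3
4 = 1 × 3 + 1
3 = 3 × 1 + 0
GCD(11, 4) = 1

LCM formula: LCM(a, b) = (a × b) / GCD(a, b)
LCM(11, 4) = (11 × 4) / 1
LCM(11, 4) = 44 / 1
LCM(11, 4) = 44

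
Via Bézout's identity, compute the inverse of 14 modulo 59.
Extended GCD: 14(-21) + 59(5) = 1. So 14^(-1) ≡ 38 ≡ 38 (mod 59). Verify: 14 × 38 = 532 ≡ 1 (mod 59)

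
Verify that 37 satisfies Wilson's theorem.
(36)! mod 37 = 36. Since this equals -1 (mod 37), Wilson confirms 37 is prime.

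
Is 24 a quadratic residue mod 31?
By Euler's criterion: 24^{15} ≡ 30 (mod 31). Since this equals -1 (≡ 30), 24 is not a QR.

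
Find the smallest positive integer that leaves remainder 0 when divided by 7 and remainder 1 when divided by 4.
M = 7 × 4 = 28. M₁ = 4, y₁ ≡ 2 (mod 7). M₂ = 7, y₂ ≡ 3 (mod 4). t = 0×4×2 + 1×7×3 ≡ 21 (mod 28). The smallest positive such number is 21.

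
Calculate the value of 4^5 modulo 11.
5 = 4 + 1 (binary 101). Repeated squaring mod 11: 4^1 ≡ 4; 4^2 ≡ 4² = 16 ≡ 5; 4^4 ≡ 5² = 25 ≡ 3. Multiply: 4^5 = 4^4 × 4^1 ≡ 3 × 4 (mod 11): 3 × 4 = 12 ≡ 1. So 4^5 ≡ 1 (mod 11).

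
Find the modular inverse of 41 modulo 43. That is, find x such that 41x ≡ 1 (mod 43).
21

Using Extended Euclidean Algorithm:
gcd(41, 43) = 1
Bezout coefficients: 41 × 21 + 43 × -20 = 1
So 41 × 21 ≡ 1 (mod 43)
The inverse is 21 mod 43 = 21
Verification: 41 × 21 = 861 = 20 × 43 + 1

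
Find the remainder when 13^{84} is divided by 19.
By Fermat: 13^{18} ≡ 1 (mod 19). 84 = 4×18 + 12. So 13^{84} ≡ 13^{12} ≡ 7 (mod 19)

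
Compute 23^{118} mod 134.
83

Using successive squaring:
Binary expansion of 118: 1110110
Powers of 23 mod 134 (each is the square of the previous):
  23^1 ≡ 23 (mod 134)
  23^2 ≡ 23² = 529 ≡ 127 (mod 134)
  23^4 ≡ 127² = 16129 ≡ 49 (mod 134)
  23^8 ≡ 49² = 2401 ≡ 123 (mod 134)
  23^16 ≡ 123² = 15129 ≡ 121 (mod 134)
  23^32 ≡ 121² = 14641 ≡ 35 (mod 134)
  23^64 ≡ 35² = 1225 ≡ 19 (mod 134)
118 = 64 + 32 + 16 + 4 + 2, so 23^118 = 23^64 × 23^32 × 23^16 × 23^4 × 23^2 ≡ 19 × 35 × 121 × 49 × 127 (mod 134)
Multiplying step by step:
  19 × 35 = 665 ≡ 129 (mod 134)
  129 × 121 = 15609 ≡ 65 (mod 134)
  65 × 49 = 3185 ≡ 103 (mod 134)
  103 × 127 = 13081 ≡ 83 (mod 134)
Result: 23^118 ≡ 83 (mod 134)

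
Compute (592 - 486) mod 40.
26

(592 - 486) = 106
106 mod 40 = 26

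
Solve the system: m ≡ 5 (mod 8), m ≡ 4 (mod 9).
M = 8 × 9 = 72. M₁ = 9, y₁ ≡ 1 (mod 8). M₂ = 8, y₂ ≡ 8 (mod 9). m = 5×9×1 + 4×8×8 ≡ 13 (mod 72)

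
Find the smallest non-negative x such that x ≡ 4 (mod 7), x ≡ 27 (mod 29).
172

Using the Chinese Remainder Theorem:
M = product of moduli = 203
For equation 1: M_1 = 29, 29 ≡ 1 (mod 7), inverse of 29 mod 7 is 1 (check: 1 × 1 = 1 ≡ 1 (mod 7))
For equation 2: M_2 = 7, 7 ≡ 7 (mod 29), inverse of 7 mod 29 is 25 (check: 7 × 25 = 175 ≡ 1 (mod 29))
Combine: x ≡ Σ r_i×M_i×(M_i⁻¹ mod m_i) = 4×29×1 + 27×7×25 = 116 + 4725 = 4841
4841 mod 203 = 172
x ≡ 172 (mod 203)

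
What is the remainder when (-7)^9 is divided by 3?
(-7) ≡ 2 (mod 3). 9 = 8 + 1 (binary 1001). Repeated squaring mod 3: 2^1 ≡ 2; 2^2 ≡ 2² = 4 ≡ 1; 2^4 ≡ 1² = 1 ≡ 1; 2^8 ≡ 1² = 1 ≡ 1. Multiply: (-7)^9 ≡ 2^8 × 2^1 ≡ 1 × 2 (mod 3): 1 × 2 = 2 ≡ 2. So (-7)^9 ≡ 2 (mod 3).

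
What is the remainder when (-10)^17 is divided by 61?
Using repeated squaring. (-10) ≡ 51 (mod 61). 17 = 16 + 1 (binary 10001). Repeated squaring mod 61: 51^1 ≡ 51; 51^2 ≡ 51² = 2601 ≡ 39; 51^4 ≡ 39² = 1521 ≡ 57; 51^8 ≡ 57² = 3249 ≡ 16; 51^16 ≡ 16² = 256 ≡ 12. Multiply: (-10)^17 ≡ 51^16 × 51^1 ≡ 12 × 51 (mod 61): 12 × 51 = 612 ≡ 2. So (-10)^17 ≡ 2 (mod 61).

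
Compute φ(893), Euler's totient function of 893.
828

Prime factorization: 893 = 19 × 47
Using the formula φ(n) = n × Π(1 - 1/p) for each prime factor p:
φ(893) = 893 × (1 - 1/19) × (1 - 1/47)
φ(893) = 828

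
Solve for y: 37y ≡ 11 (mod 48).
47

Since gcd(37, 48) = 1 divides 11, a solution exists.
Multiply both sides by the inverse of 37 mod 48:
  37^(-1) mod 48 = 13
  x ≡ 13 × 11 ≡ 143 ≡ 47 (mod 48)
Verification: 37 × 47 = 1739 = 36 × 48 + 11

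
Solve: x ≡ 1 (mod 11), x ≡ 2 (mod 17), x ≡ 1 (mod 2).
M = 11 × 17 × 2 = 374. M₁ = 34, y₁ ≡ 1 (mod 11). M₂ = 22, y₂ ≡ 7 (mod 17). M₃ = 187, y₃ ≡ 1 (mod 2). x = 1×34×1 + 2×22×7 + 1×187×1 ≡ 155 (mod 374)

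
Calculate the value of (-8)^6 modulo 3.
(-8) ≡ 1 (mod 3). 6 = 4 + 2 (binary 110). Repeated squaring mod 3: 1^1 ≡ 1; 1^2 ≡ 1² = 1 ≡ 1; 1^4 ≡ 1² = 1 ≡ 1. Multiply: (-8)^6 ≡ 1^4 × 1^2 ≡ 1 × 1 (mod 3): 1 × 1 = 1 ≡ 1. So (-8)^6 ≡ 1 (mod 3).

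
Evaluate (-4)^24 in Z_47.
Using repeated squaring. (-4) ≡ 43 (mod 47). 24 = 16 + 8 (binary 11000). Repeated squaring mod 47: 43^1 ≡ 43; 43^2 ≡ 43² = 1849 ≡ 16; 43^4 ≡ 16² = 256 ≡ 21; 43^8 ≡ 21² = 441 ≡ 18; 43^16 ≡ 18² = 324 ≡ 42. Multiply: (-4)^24 ≡ 43^16 × 43^8 ≡ 42 × 18 (mod 47): 42 × 18 = 756 ≡ 4. So (-4)^24 ≡ 4 (mod 47).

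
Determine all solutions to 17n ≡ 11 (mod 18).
7

Since gcd(17, 18) = 1 divides 11, a solution exists.
Multiply both sides by the inverse of 17 mod 18:
  17^(-1) mod 18 = 17
  x ≡ 17 × 11 ≡ 187 ≡ 7 (mod 18)
Verification: 17 × 7 = 119 = 6 × 18 + 11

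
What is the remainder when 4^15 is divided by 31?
Using repeated squaring. 15 = 8 + 4 + 2 + 1 (binary 1111). Repeated squaring mod 31: 4^1 ≡ 4; 4^2 ≡ 4² = 16 ≡ 16; 4^4 ≡ 16² = 256 ≡ 8; 4^8 ≡ 8² = 64 ≡ 2. Multiply: 4^15 = 4^8 × 4^4 × 4^2 × 4^1 ≡ 2 × 8 × 16 × 4 (mod 31): 2 × 8 = 16 ≡ 16; 16 × 16 = 256 ≡ 8; 8 × 4 = 32 ≡ 1. So 4^15 ≡ 1 (mod 31).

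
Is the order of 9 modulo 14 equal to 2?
No, the actual order is 3, not 2.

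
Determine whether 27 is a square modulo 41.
By Euler's criterion: 27^{20} ≡ 40 (mod 41). Since this equals -1 (≡ 40), 27 is not a QR.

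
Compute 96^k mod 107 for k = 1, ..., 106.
g^1, g^2, ..., g^{106} mod 107: {96, 14, 60, 89, 91, 69, 97, 3, 74, 42, 73, 53, 59, 100, 77, 9, 8, 19, 5, 52, 70, 86, 17, 27, 24, 57, 15, 49, 103, 44, 51, 81, 72, 64, 45, 40, 95, 25, 46, 29, 2, 85, 28, 13, 71, 75, 31, 87, 6, 41, 84, 39, 106, 11, 93, 47, 18, 16, 38, 10, 104, 33, 65, 34, 54, 48, 7, 30, 98, 99, 88, 102, 55, 37, 21, 90, 80, 83, 50, 92, 58, 4, 63, 56, 26, 35, 43, 62, 67, 12, 82, 61, 78, 105, 22, 79, 94, 36, 32, 76, 20, 101, 66, 23, 68, 1}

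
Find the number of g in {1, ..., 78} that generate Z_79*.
Number of primitive roots mod 79 = φ(78) = 24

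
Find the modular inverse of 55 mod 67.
55^(-1) ≡ 39 (mod 67). Verification: 55 × 39 = 2145 ≡ 1 (mod 67)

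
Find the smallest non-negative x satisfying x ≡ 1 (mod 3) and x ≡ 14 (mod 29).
M = 3 × 29 = 87. M₁ = 29, y₁ ≡ 2 (mod 3). M₂ = 3, y₂ ≡ 10 (mod 29). x = 1×29×2 + 14×3×10 ≡ 43 (mod 87)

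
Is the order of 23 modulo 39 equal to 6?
Yes, ord_39(23) = 6.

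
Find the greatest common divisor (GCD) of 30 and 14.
2

Using the Euclidean algorithm:
30 = 2 × 14 + 2
14 = 7 × 2 + 0

GCD(30, 14) = 2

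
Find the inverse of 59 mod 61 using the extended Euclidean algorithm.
Extended GCD: 59(30) + 61(-29) = 1. So 59^(-1) ≡ 30 ≡ 30 (mod 61). Verify: 59 × 30 = 1770 ≡ 1 (mod 61)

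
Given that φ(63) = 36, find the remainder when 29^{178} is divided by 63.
By Euler: 29^{36} ≡ 1 (mod 63) since gcd(29, 63) = 1. 178 = 4×36 + 34. So 29^{178} ≡ 29^{34} ≡ 43 (mod 63)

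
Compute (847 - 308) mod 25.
14

(847 - 308) = 539
539 mod 25 = 14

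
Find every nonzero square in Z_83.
QRs mod 83: {1, 3, 4, 7, 9, 10, 11, 12, 16, 17, 21, 23, 25, 26, 27, 28, 29, 30, 31, 33, 36, 37, 38, 40, 41, 44, 48, 49, 51, 59, 61, 63, 64, 65, 68, 69, 70, 75, 77, 78, 81}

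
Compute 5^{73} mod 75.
50

Using successive squaring:
Binary expansion of 73: 1001001
Powers of 5 mod 75 (each is the square of the previous):
  5^1 ≡ 5 (mod 75)
  5^2 ≡ 5² = 25 ≡ 25 (mod 75)
  5^4 ≡ 25² = 625 ≡ 25 (mod 75)
  5^8 ≡ 25² = 625 ≡ 25 (mod 75)
  5^16 ≡ 25² = 625 ≡ 25 (mod 75)
  5^32 ≡ 25² = 625 ≡ 25 (mod 75)
  5^64 ≡ 25² = 625 ≡ 25 (mod 75)
73 = 64 + 8 + 1, so 5^73 = 5^64 × 5^8 × 5^1 ≡ 25 × 25 × 5 (mod 75)
Multiplying step by step:
  25 × 25 = 625 ≡ 25 (mod 75)
  25 × 5 = 125 ≡ 50 (mod 75)
Result: 5^73 ≡ 50 (mod 75)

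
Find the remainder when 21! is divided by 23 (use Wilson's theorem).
(22)! = (21)! × (22) ≡ -1 (mod 23). So (21)! ≡ -1 × (22)^(-1) ≡ (-1)×(-1) = 1 (mod 23)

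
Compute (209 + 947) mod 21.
1

(209 + 947) = 1156
1156 mod 21 = 1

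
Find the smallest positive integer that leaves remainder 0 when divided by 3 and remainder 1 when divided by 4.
M = 3 × 4 = 12. M₁ = 4, y₁ ≡ 1 (mod 3). M₂ = 3, y₂ ≡ 3 (mod 4). n = 0×4×1 + 1×3×3 ≡ 9 (mod 12). The smallest positive such number is 9.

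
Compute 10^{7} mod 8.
0

Using successive squaring:
Binary expansion of 7: 111
Powers of 10 mod 8 (each is the square of the previous):
  10^1 ≡ 2 (mod 8)
  10^2 ≡ 2² = 4 ≡ 4 (mod 8)
  10^4 ≡ 4² = 16 ≡ 0 (mod 8)
7 = 4 + 2 + 1, so 10^7 = 10^4 × 10^2 × 10^1 ≡ 0 × 4 × 2 (mod 8)
Multiplying step by step:
  0 × 4 = 0 ≡ 0 (mod 8)
  0 × 2 = 0 ≡ 0 (mod 8)
Result: 10^7 ≡ 0 (mod 8)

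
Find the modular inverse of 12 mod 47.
12^(-1) ≡ 4 (mod 47). Verification: 12 × 4 = 48 ≡ 1 (mod 47)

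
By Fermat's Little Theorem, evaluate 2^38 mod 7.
By Fermat: 2^{6} ≡ 1 (mod 7). 38 = 6×6 + 2. So 2^{38} ≡ 2^{2} ≡ 4 (mod 7)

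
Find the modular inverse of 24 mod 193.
24^(-1) ≡ 185 (mod 193). Verification: 24 × 185 = 4440 ≡ 1 (mod 193)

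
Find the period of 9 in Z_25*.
Powers of 9 mod 25: 9^1≡9, 9^2≡6, 9^3≡4, 9^4≡11, 9^5≡24, 9^6≡16, 9^7≡19, 9^8≡21, 9^9≡14, 9^10≡1. Order = 10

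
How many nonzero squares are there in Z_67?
For prime 67, there are (p-1)/2 = (67-1)/2 = 33 quadratic residues (excluding 0).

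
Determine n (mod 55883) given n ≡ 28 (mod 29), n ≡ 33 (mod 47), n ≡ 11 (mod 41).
33262

Using the Chinese Remainder Theorem:
M = product of moduli = 55883
For equation 1: M_1 = 1927, 1927 ≡ 13 (mod 29), inverse of 1927 mod 29 is 9 (check: 13 × 9 = 117 ≡ 1 (mod 29))
For equation 2: M_2 = 1189, 1189 ≡ 14 (mod 47), inverse of 1189 mod 47 is 37 (check: 14 × 37 = 518 ≡ 1 (mod 47))
For equation 3: M_3 = 1363, 1363 ≡ 10 (mod 41), inverse of 1363 mod 41 is 37 (check: 10 × 37 = 370 ≡ 1 (mod 41))
Combine: n ≡ Σ r_i×M_i×(M_i⁻¹ mod m_i) = 28×1927×9 + 33×1189×37 + 11×1363×37 = 485604 + 1451769 + 554741 = 2492114
2492114 mod 55883 = 33262
n ≡ 33262 (mod 55883)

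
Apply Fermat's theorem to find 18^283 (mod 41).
By Fermat: 18^{40} ≡ 1 (mod 41). 283 = 7×40 + 3. So 18^{283} ≡ 18^{3} ≡ 10 (mod 41)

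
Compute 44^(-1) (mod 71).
21

Using Extended Euclidean Algorithm:
gcd(44, 71) = 1
Bezout coefficients: 44 × 21 + 71 × -13 = 1
So 44 × 21 ≡ 1 (mod 71)
The inverse is 21 mod 71 = 21
Verification: 44 × 21 = 924 = 13 × 71 + 1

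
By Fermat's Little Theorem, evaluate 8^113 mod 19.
By Fermat: 8^{18} ≡ 1 (mod 19). 113 = 6×18 + 5. So 8^{113} ≡ 8^{5} ≡ 12 (mod 19)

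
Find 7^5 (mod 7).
7 ≡ 0 (mod 7). 5 = 4 + 1 (binary 101). Repeated squaring mod 7: 0^1 ≡ 0; 0^2 ≡ 0² = 0 ≡ 0; 0^4 ≡ 0² = 0 ≡ 0. Multiply: 7^5 ≡ 0^4 × 0^1 ≡ 0 × 0 (mod 7): 0 × 0 = 0 ≡ 0. So 7^5 ≡ 0 (mod 7).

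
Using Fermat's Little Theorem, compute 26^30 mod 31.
By Fermat's Little Theorem, 26^{30} ≡ 1 (mod 31) since 31 is prime and gcd(26, 31) = 1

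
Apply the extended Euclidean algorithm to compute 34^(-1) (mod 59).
Extended GCD: 34(-26) + 59(15) = 1. So 34^(-1) ≡ 33 ≡ 33 (mod 59). Verify: 34 × 33 = 1122 ≡ 1 (mod 59)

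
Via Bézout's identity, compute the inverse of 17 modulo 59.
Extended GCD: 17(7) + 59(-2) = 1. So 17^(-1) ≡ 7 ≡ 7 (mod 59). Verify: 17 × 7 = 119 ≡ 1 (mod 59)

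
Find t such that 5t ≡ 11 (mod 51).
43

Since gcd(5, 51) = 1 divides 11, a solution exists.
Multiply both sides by the inverse of 5 mod 51:
  5^(-1) mod 51 = 41
  x ≡ 41 × 11 ≡ 451 ≡ 43 (mod 51)
Verification: 5 × 43 = 215 = 4 × 51 + 11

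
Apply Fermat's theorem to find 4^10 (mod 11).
By Fermat's Little Theorem, 4^{10} ≡ 1 (mod 11) since 11 is prime and gcd(4, 11) = 1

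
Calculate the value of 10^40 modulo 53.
Using repeated squaring. 40 = 32 + 8 (binary 101000). Repeated squaring mod 53: 10^1 ≡ 10; 10^2 ≡ 10² = 100 ≡ 47; 10^4 ≡ 47² = 2209 ≡ 36; 10^8 ≡ 36² = 1296 ≡ 24; 10^16 ≡ 24² = 576 ≡ 46; 10^32 ≡ 46² = 2116 ≡ 49. Multiply: 10^40 = 10^32 × 10^8 ≡ 49 × 24 (mod 53): 49 × 24 = 1176 ≡ 10. So 10^40 ≡ 10 (mod 53).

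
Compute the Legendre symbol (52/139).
(52/139) = 52^{69} mod 139 = 1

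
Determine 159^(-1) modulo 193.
159^(-1) ≡ 17 (mod 193). Verification: 159 × 17 = 2703 ≡ 1 (mod 193)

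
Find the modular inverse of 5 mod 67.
5^(-1) ≡ 27 (mod 67). Verification: 5 × 27 = 135 ≡ 1 (mod 67)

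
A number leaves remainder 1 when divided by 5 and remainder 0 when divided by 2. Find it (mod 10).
M = 5 × 2 = 10. M₁ = 2, y₁ ≡ 3 (mod 5). M₂ = 5, y₂ ≡ 1 (mod 2). z = 1×2×3 + 0×5×1 ≡ 6 (mod 10)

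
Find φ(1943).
1848

Prime factorization: 1943 = 29 × 67
Using the formula φ(n) = n × Π(1 - 1/p) for each prime factor p:
φ(1943) = 1943 × (1 - 1/29) × (1 - 1/67)
φ(1943) = 1848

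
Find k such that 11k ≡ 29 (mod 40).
39

Since gcd(11, 40) = 1 divides 29, a solution exists.
Multiply both sides by the inverse of 11 mod 40:
  11^(-1) mod 40 = 11
  x ≡ 11 × 29 ≡ 319 ≡ 39 (mod 40)
Verification: 11 × 39 = 429 = 10 × 40 + 29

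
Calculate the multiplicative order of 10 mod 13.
Powers of 10 mod 13: 10^1≡10, 10^2≡9, 10^3≡12, 10^4≡3, 10^5≡4, 10^6≡1. Order = 6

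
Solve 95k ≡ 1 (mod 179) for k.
95^(-1) ≡ 49 (mod 179). Verification: 95 × 49 = 4655 ≡ 1 (mod 179)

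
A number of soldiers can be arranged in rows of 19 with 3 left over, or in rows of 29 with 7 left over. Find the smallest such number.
M = 19 × 29 = 551. M₁ = 29, y₁ ≡ 2 (mod 19). M₂ = 19, y₂ ≡ 26 (mod 29). r = 3×29×2 + 7×19×26 ≡ 326 (mod 551). The smallest positive such number is 326.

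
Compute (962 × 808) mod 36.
20

(962 × 808) = 777296
777296 mod 36 = 20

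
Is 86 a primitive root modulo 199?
p - 1 = 198 has prime divisors 2, 3, 11. Check 86^(198/q) mod 199 for each: 86^(198/2) = 86^99 ≡ 1, 86^(198/3) = 86^66 ≡ 92, 86^(198/11) = 86^18 ≡ 61 (mod 199). Since 86^99 ≡ 1 (mod 199), the order of 86 divides 99 (in fact the order is 99) ≠ 198, so it is not a primitive root.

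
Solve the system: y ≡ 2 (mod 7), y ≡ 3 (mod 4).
M = 7 × 4 = 28. M₁ = 4, y₁ ≡ 2 (mod 7). M₂ = 7, y₂ ≡ 3 (mod 4). y = 2×4×2 + 3×7×3 ≡ 23 (mod 28)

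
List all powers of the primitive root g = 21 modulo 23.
g^1, g^2, ..., g^{22} mod 23: {21, 4, 15, 16, 14, 18, 10, 3, 17, 12, 22, 2, 19, 8, 7, 9, 5, 13, 20, 6, 11, 1}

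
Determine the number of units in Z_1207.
1120

Prime factorization: 1207 = 17 × 71
Using the formula φ(n) = n × Π(1 - 1/p) for each prime factor p:
φ(1207) = 1207 × (1 - 1/17) × (1 - 1/71)
φ(1207) = 1120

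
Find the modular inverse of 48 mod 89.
48^(-1) ≡ 13 (mod 89). Verification: 48 × 13 = 624 ≡ 1 (mod 89)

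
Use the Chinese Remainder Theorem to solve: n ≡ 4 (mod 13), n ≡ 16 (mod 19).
225

Using the Chinese Remainder Theorem:
M = product of moduli = 247
For equation 1: M_1 = 19, 19 ≡ 6 (mod 13), inverse of 19 mod 13 is 11 (check: 6 × 11 = 66 ≡ 1 (mod 13))
For equation 2: M_2 = 13, 13 ≡ 13 (mod 19), inverse of 13 mod 19 is 3 (check: 13 × 3 = 39 ≡ 1 (mod 19))
Combine: n ≡ Σ r_i×M_i×(M_i⁻¹ mod m_i) = 4×19×11 + 16×13×3 = 836 + 624 = 1460
1460 mod 247 = 225
n ≡ 225 (mod 247)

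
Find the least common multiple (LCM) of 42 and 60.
420

First find GCD(42, 60) using the Euclidean algorithm:
42 = 0 × 60 + 42
60 = 1 × 42 + 18
42 = 2 × 18 + 6
18 = 3 × 6 + 0
GCD(42, 60) = 6

LCM formula: LCM(a, b) = (a × b) / GCD(a, b)
LCM(42, 60) = (42 × 60) / 6
LCM(42, 60) = 2520 / 6
LCM(42, 60) = 420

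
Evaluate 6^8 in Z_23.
8 = 8 (binary 1000). Repeated squaring mod 23: 6^1 ≡ 6; 6^2 ≡ 6² = 36 ≡ 13; 6^4 ≡ 13² = 169 ≡ 8; 6^8 ≡ 8² = 64 ≡ 18. So 6^8 ≡ 18 (mod 23).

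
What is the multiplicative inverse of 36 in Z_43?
6

Using Extended Euclidean Algorithm:
gcd(36, 43) = 1
Bezout coefficients: 36 × 6 + 43 × -5 = 1
So 36 × 6 ≡ 1 (mod 43)
The inverse is 6 mod 43 = 6
Verification: 36 × 6 = 216 = 5 × 43 + 1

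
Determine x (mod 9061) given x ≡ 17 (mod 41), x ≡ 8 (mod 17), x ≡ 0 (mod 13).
7930

Using the Chinese Remainder Theorem:
M = product of moduli = 9061
For equation 1: M_1 = 221, 221 ≡ 16 (mod 41), inverse of 221 mod 41 is 18 (check: 16 × 18 = 288 ≡ 1 (mod 41))
For equation 2: M_2 = 533, 533 ≡ 6 (mod 17), inverse of 533 mod 17 is 3 (check: 6 × 3 = 18 ≡ 1 (mod 17))
For equation 3: M_3 = 697, 697 ≡ 8 (mod 13), inverse of 697 mod 13 is 5 (check: 8 × 5 = 40 ≡ 1 (mod 13))
Combine: x ≡ Σ r_i×M_i×(M_i⁻¹ mod m_i) = 17×221×18 + 8×533×3 + 0×697×5 = 67626 + 12792 + 0 = 80418
80418 mod 9061 = 7930
x ≡ 7930 (mod 9061)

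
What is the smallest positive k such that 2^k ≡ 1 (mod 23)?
Powers of 2 mod 23: 2^1≡2, 2^2≡4, 2^3≡8, 2^4≡16, 2^5≡9, 2^6≡18, 2^7≡13, 2^8≡3, 2^9≡6, 2^10≡12, 2^11≡1. Order = 11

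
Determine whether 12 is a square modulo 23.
By Euler's criterion: 12^{11} ≡ 1 (mod 23). Since this equals 1, 12 is a QR.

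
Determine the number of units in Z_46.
22

Prime factorization: 46 = 2 × 23
Using the formula φ(n) = n × Π(1 - 1/p) for each prime factor p:
φ(46) = 46 × (1 - 1/2) × (1 - 1/23)
φ(46) = 22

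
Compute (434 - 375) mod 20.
19

(434 - 375) = 59
59 mod 20 = 19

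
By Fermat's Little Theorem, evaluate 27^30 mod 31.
By Fermat's Little Theorem, 27^{30} ≡ 1 (mod 31) since 31 is prime and gcd(27, 31) = 1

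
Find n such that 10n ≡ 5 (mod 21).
11

Since gcd(10, 21) = 1 divides 5, a solution exists.
Multiply both sides by the inverse of 10 mod 21:
  10^(-1) mod 21 = 19
  x ≡ 19 × 5 ≡ 95 ≡ 11 (mod 21)
Verification: 10 × 11 = 110 = 5 × 21 + 5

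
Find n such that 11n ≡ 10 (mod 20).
10

Since gcd(11, 20) = 1 divides 10, a solution exists.
Multiply both sides by the inverse of 11 mod 20:
  11^(-1) mod 20 = 11
  x ≡ 11 × 10 ≡ 110 ≡ 10 (mod 20)
Verification: 11 × 10 = 110 = 5 × 20 + 10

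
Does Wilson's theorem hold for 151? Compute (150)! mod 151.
(150)! mod 151 = 150. Since this equals -1 (mod 151), Wilson confirms 151 is prime.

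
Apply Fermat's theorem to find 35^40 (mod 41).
By Fermat's Little Theorem, 35^{40} ≡ 1 (mod 41) since 41 is prime and gcd(35, 41) = 1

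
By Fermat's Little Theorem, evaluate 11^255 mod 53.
By Fermat: 11^{52} ≡ 1 (mod 53). 255 = 4×52 + 47. So 11^{255} ≡ 11^{47} ≡ 43 (mod 53)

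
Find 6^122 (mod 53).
Using Fermat: 6^{52} ≡ 1 (mod 53). 122 ≡ 18 (mod 52). So 6^{122} ≡ 6^{18} ≡ 15 (mod 53)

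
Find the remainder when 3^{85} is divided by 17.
By Fermat: 3^{16} ≡ 1 (mod 17). 85 = 5×16 + 5. So 3^{85} ≡ 3^{5} ≡ 5 (mod 17)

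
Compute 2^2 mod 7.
2 = 2 (binary 10). Repeated squaring mod 7: 2^1 ≡ 2; 2^2 ≡ 2² = 4 ≡ 4. So 2^2 ≡ 4 (mod 7).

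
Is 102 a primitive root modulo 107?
No

To verify, check if 102^(106/q) ≢ 1 (mod 107) for each prime divisor q of 106
Divisors of 106 = 106: [1, 2, 53, 106]
  102^(106/2) = 102^53 ≡ 1 (mod 107)
  102^(106/53) = 102^2 ≡ 25 (mod 107)
Conclusion: 102 is not a primitive root modulo 107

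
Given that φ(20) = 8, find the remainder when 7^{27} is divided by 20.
By Euler: 7^{8} ≡ 1 (mod 20) since gcd(7, 20) = 1. 27 = 3×8 + 3. So 7^{27} ≡ 7^{3} ≡ 3 (mod 20)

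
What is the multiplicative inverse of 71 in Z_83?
76

Using Extended Euclidean Algorithm:
gcd(71, 83) = 1
Bezout coefficients: 71 × -7 + 83 × 6 = 1
So 71 × -7 ≡ 1 (mod 83)
The inverse is -7 mod 83 = 76
Verification: 71 × 76 = 5396 = 65 × 83 + 1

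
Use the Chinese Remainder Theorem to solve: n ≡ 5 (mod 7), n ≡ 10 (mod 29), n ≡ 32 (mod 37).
7173

Using the Chinese Remainder Theorem:
M = product of moduli = 7511
For equation 1: M_1 = 1073, 1073 ≡ 2 (mod 7), inverse of 1073 mod 7 is 4 (check: 2 × 4 = 8 ≡ 1 (mod 7))
For equation 2: M_2 = 259, 259 ≡ 27 (mod 29), inverse of 259 mod 29 is 14 (check: 27 × 14 = 378 ≡ 1 (mod 29))
For equation 3: M_3 = 203, 203 ≡ 18 (mod 37), inverse of 203 mod 37 is 35 (check: 18 × 35 = 630 ≡ 1 (mod 37))
Combine: n ≡ Σ r_i×M_i×(M_i⁻¹ mod m_i) = 5×1073×4 + 10×259×14 + 32×203×35 = 21460 + 36260 + 227360 = 285080
285080 mod 7511 = 7173
n ≡ 7173 (mod 7511)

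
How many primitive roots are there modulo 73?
24

The number of primitive roots modulo p is φ(p-1) = φ(72)
φ(72) = 24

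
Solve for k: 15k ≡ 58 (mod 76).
14

Since gcd(15, 76) = 1 divides 58, a solution exists.
Multiply both sides by the inverse of 15 mod 76:
  15^(-1) mod 76 = 71
  x ≡ 71 × 58 ≡ 4118 ≡ 14 (mod 76)
Verification: 15 × 14 = 210 = 2 × 76 + 58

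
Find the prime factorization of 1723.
1723

Divide by primes starting from smallest:
1723 ÷ 1723 = 1

1723 = 1723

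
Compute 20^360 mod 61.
Using Fermat: 20^{60} ≡ 1 (mod 61). 360 ≡ 0 (mod 60). So 20^{360} ≡ 20^{0} ≡ 1 (mod 61)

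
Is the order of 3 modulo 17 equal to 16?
Yes, ord_17(3) = 16.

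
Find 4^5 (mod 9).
5 = 4 + 1 (binary 101). Repeated squaring mod 9: 4^1 ≡ 4; 4^2 ≡ 4² = 16 ≡ 7; 4^4 ≡ 7² = 49 ≡ 4. Multiply: 4^5 = 4^4 × 4^1 ≡ 4 × 4 (mod 9): 4 × 4 = 16 ≡ 7. So 4^5 ≡ 7 (mod 9).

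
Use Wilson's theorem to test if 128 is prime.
(127)! mod 128 = 0. Since 0 ≢ -1 (mod 128), 128 is not prime.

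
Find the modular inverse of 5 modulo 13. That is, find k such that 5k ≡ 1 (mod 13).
8

Using Extended Euclidean Algorithm:
gcd(5, 13) = 1
Bezout coefficients: 5 × -5 + 13 × 2 = 1
So 5 × -5 ≡ 1 (mod 13)
The inverse is -5 mod 13 = 8
Verification: 5 × 8 = 40 = 3 × 13 + 1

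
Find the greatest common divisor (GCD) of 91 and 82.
1

Using the Euclidean algorithm:
91 = 1 × 82 + 9
82 = 9 × 9 + 1
9 = 9 × 1 + 0

GCD(91, 82) = 1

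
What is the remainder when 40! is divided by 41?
By Wilson's theorem, (40)! ≡ -1 ≡ 40 (mod 41)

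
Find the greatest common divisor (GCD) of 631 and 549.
1

Using the Euclidean algorithm:
631 = 1 × 549 + 82
549 = 6 × 82 + 57
82 = 1 × 57 + 25
57 = 2 × 25 + 7
25 = 3 × 7 + 4
7 = 1 × 4 + 3
4 = 1 × 3 + 1
3 = 3 × 1 + 0

GCD(631, 549) = 1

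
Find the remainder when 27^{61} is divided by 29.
By Fermat: 27^{28} ≡ 1 (mod 29). 61 = 2×28 + 5. So 27^{61} ≡ 27^{5} ≡ 26 (mod 29)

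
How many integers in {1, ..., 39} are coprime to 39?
24

Prime factorization: 39 = 3 × 13
Using the formula φ(n) = n × Π(1 - 1/p) for each prime factor p:
φ(39) = 39 × (1 - 1/3) × (1 - 1/13)
φ(39) = 24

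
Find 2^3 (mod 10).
3 = 2 + 1 (binary 11). Repeated squaring mod 10: 2^1 ≡ 2; 2^2 ≡ 2² = 4 ≡ 4. Multiply: 2^3 = 2^2 × 2^1 ≡ 4 × 2 (mod 10): 4 × 2 = 8 ≡ 8. So 2^3 ≡ 8 (mod 10).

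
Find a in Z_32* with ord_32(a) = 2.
15 has order 2 mod 32 since 15^{2} ≡ 1 (mod 32) and no smaller power works.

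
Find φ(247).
216

Prime factorization: 247 = 13 × 19
Using the formula φ(n) = n × Π(1 - 1/p) for each prime factor p:
φ(247) = 247 × (1 - 1/13) × (1 - 1/19)
φ(247) = 216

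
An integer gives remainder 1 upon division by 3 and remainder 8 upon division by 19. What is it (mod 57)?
M = 3 × 19 = 57. M₁ = 19, y₁ ≡ 1 (mod 3). M₂ = 3, y₂ ≡ 13 (mod 19). k = 1×19×1 + 8×3×13 ≡ 46 (mod 57). The smallest positive such number is 46.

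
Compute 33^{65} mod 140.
73

Using successive squaring:
Binary expansion of 65: 1000001
Powers of 33 mod 140 (each is the square of the previous):
  33^1 ≡ 33 (mod 140)
  33^2 ≡ 33² = 1089 ≡ 109 (mod 140)
  33^4 ≡ 109² = 11881 ≡ 121 (mod 140)
  33^8 ≡ 121² = 14641 ≡ 81 (mod 140)
  33^16 ≡ 81² = 6561 ≡ 121 (mod 140)
  33^32 ≡ 121² = 14641 ≡ 81 (mod 140)
  33^64 ≡ 81² = 6561 ≡ 121 (mod 140)
65 = 64 + 1, so 33^65 = 33^64 × 33^1 ≡ 121 × 33 (mod 140)
Multiplying step by step:
  121 × 33 = 3993 ≡ 73 (mod 140)
Result: 33^65 ≡ 73 (mod 140)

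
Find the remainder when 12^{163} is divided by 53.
By Fermat: 12^{52} ≡ 1 (mod 53). 163 = 3×52 + 7. So 12^{163} ≡ 12^{7} ≡ 45 (mod 53)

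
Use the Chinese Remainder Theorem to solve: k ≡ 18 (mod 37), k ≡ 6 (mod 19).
462

Using the Chinese Remainder Theorem:
M = product of moduli = 703
For equation 1: M_1 = 19, 19 ≡ 19 (mod 37), inverse of 19 mod 37 is 2 (check: 19 × 2 = 38 ≡ 1 (mod 37))
For equation 2: M_2 = 37, 37 ≡ 18 (mod 19), inverse of 37 mod 19 is 18 (check: 18 × 18 = 324 ≡ 1 (mod 19))
Combine: k ≡ Σ r_i×M_i×(M_i⁻¹ mod m_i) = 18×19×2 + 6×37×18 = 684 + 3996 = 4680
4680 mod 703 = 462
k ≡ 462 (mod 703)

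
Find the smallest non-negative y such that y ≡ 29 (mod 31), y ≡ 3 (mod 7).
122

Using the Chinese Remainder Theorem:
M = product of moduli = 217
For equation 1: M_1 = 7, 7 ≡ 7 (mod 31), inverse of 7 mod 31 is 9 (check: 7 × 9 = 63 ≡ 1 (mod 31))
For equation 2: M_2 = 31, 31 ≡ 3 (mod 7), inverse of 31 mod 7 is 5 (check: 3 × 5 = 15 ≡ 1 (mod 7))
Combine: y ≡ Σ r_i×M_i×(M_i⁻¹ mod m_i) = 29×7×9 + 3×31×5 = 1827 + 465 = 2292
2292 mod 217 = 122
y ≡ 122 (mod 217)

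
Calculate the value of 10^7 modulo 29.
7 = 4 + 2 + 1 (binary 111). Repeated squaring mod 29: 10^1 ≡ 10; 10^2 ≡ 10² = 100 ≡ 13; 10^4 ≡ 13² = 169 ≡ 24. Multiply: 10^7 = 10^4 × 10^2 × 10^1 ≡ 24 × 13 × 10 (mod 29): 24 × 13 = 312 ≡ 22; 22 × 10 = 220 ≡ 17. So 10^7 ≡ 17 (mod 29).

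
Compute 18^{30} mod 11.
1

Using successive squaring:
Binary expansion of 30: 11110
Powers of 18 mod 11 (each is the square of the previous):
  18^1 ≡ 7 (mod 11)
  18^2 ≡ 7² = 49 ≡ 5 (mod 11)
  18^4 ≡ 5² = 25 ≡ 3 (mod 11)
  18^8 ≡ 3² = 9 ≡ 9 (mod 11)
  18^16 ≡ 9² = 81 ≡ 4 (mod 11)
30 = 16 + 8 + 4 + 2, so 18^30 = 18^16 × 18^8 × 18^4 × 18^2 ≡ 4 × 9 × 3 × 5 (mod 11)
Multiplying step by step:
  4 × 9 = 36 ≡ 3 (mod 11)
  3 × 3 = 9 ≡ 9 (mod 11)
  9 × 5 = 45 ≡ 1 (mod 11)
Result: 18^30 ≡ 1 (mod 11)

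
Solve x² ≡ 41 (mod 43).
The square roots of 41 mod 43 are 16 and 27. Verify: 16² = 256 ≡ 41 (mod 43)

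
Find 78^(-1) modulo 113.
71

Using Extended Euclidean Algorithm:
gcd(78, 113) = 1
Bezout coefficients: 78 × -42 + 113 × 29 = 1
So 78 × -42 ≡ 1 (mod 113)
The inverse is -42 mod 113 = 71
Verification: 78 × 71 = 5538 = 49 × 113 + 1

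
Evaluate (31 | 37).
(31/37) = 31^{18} mod 37 = -1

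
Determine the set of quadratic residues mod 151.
QRs mod 151: {1, 2, 4, 5, 8, 9, 10, 11, 16, 17, 18, 19, 20, 21, 22, 25, 29, 31, 32, 34, 36, 37, 38, 39, 40, 42, 43, 44, 45, 47, 49, 50, 55, 58, 59, 62, 64, 68, 69, 72, 74, 76, 78, 80, 81, 84, 85, 86, 88, 90, 91, 94, 95, 97, 98, 99, 100, 103, 105, 110, 116, 118, 121, 123, 124, 125, 127, 128, 136, 137, 138, 139, 144, 145, 148}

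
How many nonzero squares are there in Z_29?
For prime 29, there are (p-1)/2 = (29-1)/2 = 14 quadratic residues (excluding 0).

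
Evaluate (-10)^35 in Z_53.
Using repeated squaring. (-10) ≡ 43 (mod 53). 35 = 32 + 2 + 1 (binary 100011). Repeated squaring mod 53: 43^1 ≡ 43; 43^2 ≡ 43² = 1849 ≡ 47; 43^4 ≡ 47² = 2209 ≡ 36; 43^8 ≡ 36² = 1296 ≡ 24; 43^16 ≡ 24² = 576 ≡ 46; 43^32 ≡ 46² = 2116 ≡ 49. Multiply: (-10)^35 ≡ 43^32 × 43^2 × 43^1 ≡ 49 × 47 × 43 (mod 53): 49 × 47 = 2303 ≡ 24; 24 × 43 = 1032 ≡ 25. So (-10)^35 ≡ 25 (mod 53).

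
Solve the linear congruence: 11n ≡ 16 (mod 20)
16

Since gcd(11, 20) = 1 divides 16, a solution exists.
Multiply both sides by the inverse of 11 mod 20:
  11^(-1) mod 20 = 11
  x ≡ 11 × 16 ≡ 176 ≡ 16 (mod 20)
Verification: 11 × 16 = 176 = 8 × 20 + 16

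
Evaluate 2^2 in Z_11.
2 = 2 (binary 10). Repeated squaring mod 11: 2^1 ≡ 2; 2^2 ≡ 2² = 4 ≡ 4. So 2^2 ≡ 4 (mod 11).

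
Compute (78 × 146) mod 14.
6

(78 × 146) = 11388
11388 mod 14 = 6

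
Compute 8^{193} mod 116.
84

Using successive squaring:
Binary expansion of 193: 11000001
Powers of 8 mod 116 (each is the square of the previous):
  8^1 ≡ 8 (mod 116)
  8^2 ≡ 8² = 64 ≡ 64 (mod 116)
  8^4 ≡ 64² = 4096 ≡ 36 (mod 116)
  8^8 ≡ 36² = 1296 ≡ 20 (mod 116)
  8^16 ≡ 20² = 400 ≡ 52 (mod 116)
  8^32 ≡ 52² = 2704 ≡ 36 (mod 116)
  8^64 ≡ 36² = 1296 ≡ 20 (mod 116)
  8^128 ≡ 20² = 400 ≡ 52 (mod 116)
193 = 128 + 64 + 1, so 8^193 = 8^128 × 8^64 × 8^1 ≡ 52 × 20 × 8 (mod 116)
Multiplying step by step:
  52 × 20 = 1040 ≡ 112 (mod 116)
  112 × 8 = 896 ≡ 84 (mod 116)
Result: 8^193 ≡ 84 (mod 116)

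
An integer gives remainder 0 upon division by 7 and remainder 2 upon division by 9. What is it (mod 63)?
M = 7 × 9 = 63. M₁ = 9, y₁ ≡ 4 (mod 7). M₂ = 7, y₂ ≡ 4 (mod 9). x = 0×9×4 + 2×7×4 ≡ 56 (mod 63). The smallest positive such number is 56.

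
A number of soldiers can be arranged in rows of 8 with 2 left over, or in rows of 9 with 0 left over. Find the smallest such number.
M = 8 × 9 = 72. M₁ = 9, y₁ ≡ 1 (mod 8). M₂ = 8, y₂ ≡ 8 (mod 9). y = 2×9×1 + 0×8×8 ≡ 18 (mod 72). The smallest positive such number is 18.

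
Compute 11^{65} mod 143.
33

Using successive squaring:
Binary expansion of 65: 1000001
Powers of 11 mod 143 (each is the square of the previous):
  11^1 ≡ 11 (mod 143)
  11^2 ≡ 11² = 121 ≡ 121 (mod 143)
  11^4 ≡ 121² = 14641 ≡ 55 (mod 143)
  11^8 ≡ 55² = 3025 ≡ 22 (mod 143)
  11^16 ≡ 22² = 484 ≡ 55 (mod 143)
  11^32 ≡ 55² = 3025 ≡ 22 (mod 143)
  11^64 ≡ 22² = 484 ≡ 55 (mod 143)
65 = 64 + 1, so 11^65 = 11^64 × 11^1 ≡ 55 × 11 (mod 143)
Multiplying step by step:
  55 × 11 = 605 ≡ 33 (mod 143)
Result: 11^65 ≡ 33 (mod 143)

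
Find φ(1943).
1848

Prime factorization: 1943 = 29 × 67
Using the formula φ(n) = n × Π(1 - 1/p) for each prime factor p:
φ(1943) = 1943 × (1 - 1/29) × (1 - 1/67)
φ(1943) = 1848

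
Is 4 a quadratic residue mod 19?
By Euler's criterion: 4^{9} ≡ 1 (mod 19). Since this equals 1, 4 is a QR.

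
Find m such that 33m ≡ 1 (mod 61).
33^(-1) ≡ 37 (mod 61). Verification: 33 × 37 = 1221 ≡ 1 (mod 61)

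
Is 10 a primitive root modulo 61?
Yes

To verify, check if 10^(60/q) ≢ 1 (mod 61) for each prime divisor q of 60
Divisors of 60 = 60: [1, 2, 3, 4, 5, 6, 10, 12, 15, 20, 30, 60]
  10^(60/2) = 10^30 ≡ 60 (mod 61)
  10^(60/3) = 10^20 ≡ 13 (mod 61)
  10^(60/5) = 10^12 ≡ 58 (mod 61)
Conclusion: 10 is a primitive root modulo 61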